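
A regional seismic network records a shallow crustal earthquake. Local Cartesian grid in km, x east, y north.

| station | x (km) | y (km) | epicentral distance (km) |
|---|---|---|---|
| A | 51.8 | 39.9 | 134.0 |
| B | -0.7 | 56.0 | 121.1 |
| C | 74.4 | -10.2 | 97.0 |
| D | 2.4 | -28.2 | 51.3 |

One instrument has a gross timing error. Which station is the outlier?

Solve using three stations at a time. Using A, B, D (subtract circle equations pairwise → linear system) gives (x, y) ≈ (-38.6, -59.0).
Distances from that point to each station vs reported:
  A: calculated 134.0 vs reported 134.0 → residual 0.0 km
  B: calculated 121.1 vs reported 121.1 → residual 0.0 km
  C: calculated 123.1 vs reported 97.0 → residual 26.1 km
  D: calculated 51.3 vs reported 51.3 → residual 0.0 km
A, B, D are mutually consistent (residuals ≈ 0); C is off by 26.1 km.

C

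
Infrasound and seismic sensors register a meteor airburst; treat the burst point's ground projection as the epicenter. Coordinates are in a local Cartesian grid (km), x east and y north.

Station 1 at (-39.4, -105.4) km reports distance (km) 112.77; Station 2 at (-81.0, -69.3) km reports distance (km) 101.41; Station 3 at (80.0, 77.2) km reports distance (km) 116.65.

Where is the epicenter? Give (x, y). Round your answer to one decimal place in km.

-10.5 km east, 3.6 km north

Circle about each station: (x + 39.4)² + (y + 105.4)² = 112.77²; (x + 81.0)² + (y + 69.3)² = 101.41²; (x − 80.0)² + (y − 77.2)² = 116.65².
Subtracting the Station 1 equation from the Station 2 and Station 3 equations removes the quadratic terms:
-83.2 x + 72.2 y = 1135.05
238.8 x + 365.2 y = -1191.83
Solving the 2×2 system: x ≈ -10.5, y ≈ 3.6 km.
Check against Station 1 (with the unrounded x, y): √((x + 39.4)²+(y + 105.4)²) = 112.77 ≈ 112.77 km. ✓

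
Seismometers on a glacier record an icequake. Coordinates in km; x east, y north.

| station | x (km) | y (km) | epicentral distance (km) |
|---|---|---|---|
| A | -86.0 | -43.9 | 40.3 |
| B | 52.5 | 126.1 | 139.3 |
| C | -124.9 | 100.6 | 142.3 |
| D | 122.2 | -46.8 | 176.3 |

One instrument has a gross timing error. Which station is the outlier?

Solve using three stations at a time. Using A, C, D (subtract circle equations pairwise → linear system) gives (x, y) ≈ (-52.3, -21.8).
Distances from that point to each station vs reported:
  A: calculated 40.3 vs reported 40.3 → residual 0.0 km
  B: calculated 181.3 vs reported 139.3 → residual 42.0 km
  C: calculated 142.3 vs reported 142.3 → residual 0.0 km
  D: calculated 176.3 vs reported 176.3 → residual 0.0 km
A, C, D are mutually consistent (residuals ≈ 0); B is off by 42.0 km.

B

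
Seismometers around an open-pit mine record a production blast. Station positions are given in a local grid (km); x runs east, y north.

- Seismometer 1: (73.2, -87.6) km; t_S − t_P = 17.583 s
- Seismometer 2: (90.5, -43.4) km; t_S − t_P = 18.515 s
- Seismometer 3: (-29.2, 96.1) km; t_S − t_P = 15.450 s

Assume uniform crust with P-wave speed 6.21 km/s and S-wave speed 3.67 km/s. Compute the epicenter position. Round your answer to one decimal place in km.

Distance from S−P lag: d = Δt · v_P v_S / (v_P − v_S) = Δt · (6.21·3.67)/(6.21−3.67) ≈ 8.9727·Δt.
So d_Seismometer 1 = 157.77, d_Seismometer 2 = 166.13, d_Seismometer 3 = 138.63 km.
Circle about each station: (x − 73.2)² + (y + 87.6)² = 157.77²; (x − 90.5)² + (y + 43.4)² = 166.13²; (x + 29.2)² + (y − 96.1)² = 138.63².
Subtracting pairs of circle equations eliminates x²+y² and gives linear equations (the radical axes):
34.6 x + 88.4 y = -5665.99
-204.8 x + 367.4 y = 2728.95
Solving the 2×2 system: x ≈ -75.4, y ≈ -34.6 km.
Check against Seismometer 1 (with the unrounded x, y): √((x − 73.2)²+(y + 87.6)²) = 157.75 ≈ 157.77 km. ✓

x ≈ -75.4 km, y ≈ -34.6 km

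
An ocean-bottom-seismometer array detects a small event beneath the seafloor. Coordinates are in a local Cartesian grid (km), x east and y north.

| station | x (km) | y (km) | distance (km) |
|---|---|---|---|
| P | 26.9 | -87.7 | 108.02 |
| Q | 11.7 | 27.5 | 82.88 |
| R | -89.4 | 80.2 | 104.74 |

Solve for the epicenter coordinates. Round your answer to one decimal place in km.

(-56.7, -19.3)

Circle about each station: (x − 26.9)² + (y + 87.7)² = 108.02²; (x − 11.7)² + (y − 27.5)² = 82.88²; (x + 89.4)² + (y − 80.2)² = 104.74².
Subtracting the P equation from the Q and R equations removes the quadratic terms:
-30.4 x + 230.4 y = -2722.53
-232.6 x + 335.8 y = 6707.35
Solving the 2×2 system: x ≈ -56.7, y ≈ -19.3 km.
Check against P (with the unrounded x, y): √((x − 26.9)²+(y + 87.7)²) = 108.01 ≈ 108.02 km. ✓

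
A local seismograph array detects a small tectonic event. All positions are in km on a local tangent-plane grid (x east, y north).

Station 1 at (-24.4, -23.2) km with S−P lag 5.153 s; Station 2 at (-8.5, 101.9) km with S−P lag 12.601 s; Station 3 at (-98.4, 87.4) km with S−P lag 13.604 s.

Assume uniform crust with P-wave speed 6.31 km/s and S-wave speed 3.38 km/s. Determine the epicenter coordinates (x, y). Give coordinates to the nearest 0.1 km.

-32.6 km east, 13.4 km north

Distance from S−P lag: d = Δt · v_P v_S / (v_P − v_S) = Δt · (6.31·3.38)/(6.31−3.38) ≈ 7.2791·Δt.
So d_Station 1 = 37.51, d_Station 2 = 91.72, d_Station 3 = 99.03 km.
Circle about each station: (x + 24.4)² + (y + 23.2)² = 37.51²; (x + 8.5)² + (y − 101.9)² = 91.72²; (x + 98.4)² + (y − 87.4)² = 99.03².
Subtracting pairs of circle equations eliminates x²+y² and gives linear equations (the radical axes):
31.8 x + 250.2 y = 2316.70
-148.0 x + 221.2 y = 7787.78
Solving the 2×2 system: x ≈ -32.6, y ≈ 13.4 km.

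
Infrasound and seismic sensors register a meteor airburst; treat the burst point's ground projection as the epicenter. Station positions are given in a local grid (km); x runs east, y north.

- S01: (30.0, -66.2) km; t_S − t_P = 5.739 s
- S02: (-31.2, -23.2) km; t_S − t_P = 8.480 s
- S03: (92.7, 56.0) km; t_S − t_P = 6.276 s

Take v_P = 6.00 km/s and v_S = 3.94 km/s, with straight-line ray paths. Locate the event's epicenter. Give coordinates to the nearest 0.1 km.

(65.3, -10.6)

Distance from S−P lag: d = Δt · v_P v_S / (v_P − v_S) = Δt · (6.00·3.94)/(6.00−3.94) ≈ 11.4757·Δt.
So d_S01 = 65.86, d_S02 = 97.31, d_S03 = 72.02 km.
Circle about each station: (x − 30.0)² + (y + 66.2)² = 65.86²; (x + 31.2)² + (y + 23.2)² = 97.31²; (x − 92.7)² + (y − 56.0)² = 72.02².
Subtracting the S01 equation from the S02 and S03 equations removes the quadratic terms:
-122.4 x + 86.0 y = -8902.46
125.4 x + 244.4 y = 5597.51
Solving the 2×2 system: x ≈ 65.3, y ≈ -10.6 km.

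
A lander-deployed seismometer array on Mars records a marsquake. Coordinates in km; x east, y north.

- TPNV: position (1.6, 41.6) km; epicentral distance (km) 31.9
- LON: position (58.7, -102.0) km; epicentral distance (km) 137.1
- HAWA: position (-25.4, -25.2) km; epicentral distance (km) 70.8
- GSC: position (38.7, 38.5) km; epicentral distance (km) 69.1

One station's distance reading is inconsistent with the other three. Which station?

Solve using three stations at a time. Using TPNV, HAWA, GSC (subtract circle equations pairwise → linear system) gives (x, y) ≈ (-30.0, 45.4).
Distances from that point to each station vs reported:
  TPNV: calculated 31.9 vs reported 31.9 → residual 0.0 km
  LON: calculated 172.1 vs reported 137.1 → residual 35.0 km
  HAWA: calculated 70.8 vs reported 70.8 → residual 0.0 km
  GSC: calculated 69.1 vs reported 69.1 → residual 0.0 km
TPNV, HAWA, GSC are mutually consistent (residuals ≈ 0); LON is off by 35.0 km.

LON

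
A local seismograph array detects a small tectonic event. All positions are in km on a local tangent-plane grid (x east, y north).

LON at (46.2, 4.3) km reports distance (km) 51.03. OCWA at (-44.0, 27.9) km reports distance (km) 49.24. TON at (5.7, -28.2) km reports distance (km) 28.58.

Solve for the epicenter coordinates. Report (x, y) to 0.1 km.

x ≈ -4.5 km, y ≈ -1.5 km

Circle about each station: (x − 46.2)² + (y − 4.3)² = 51.03²; (x + 44.0)² + (y − 27.9)² = 49.24²; (x − 5.7)² + (y + 28.2)² = 28.58².
Subtracting pairs of circle equations eliminates x²+y² and gives linear equations (the radical axes):
-180.4 x + 47.2 y = 740.96
-81.0 x − 65.0 y = 462.04
Solving the 2×2 system: x ≈ -4.5, y ≈ -1.5 km.
Check against LON (with the unrounded x, y): √((x − 46.2)²+(y − 4.3)²) = 51.03 ≈ 51.03 km. ✓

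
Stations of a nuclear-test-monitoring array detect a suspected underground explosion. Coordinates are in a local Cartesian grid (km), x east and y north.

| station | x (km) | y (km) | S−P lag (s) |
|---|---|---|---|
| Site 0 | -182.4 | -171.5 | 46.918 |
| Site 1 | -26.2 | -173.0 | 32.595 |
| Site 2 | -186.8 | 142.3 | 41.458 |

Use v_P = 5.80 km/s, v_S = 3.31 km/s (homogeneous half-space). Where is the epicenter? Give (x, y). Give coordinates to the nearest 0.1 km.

114.4 km east, 35.3 km north

Distance from S−P lag: d = Δt · v_P v_S / (v_P − v_S) = Δt · (5.80·3.31)/(5.80−3.31) ≈ 7.7100·Δt.
So d_Site 0 = 361.74, d_Site 1 = 251.31, d_Site 2 = 319.64 km.
Circle about each station: (x + 182.4)² + (y + 171.5)² = 361.74²; (x + 26.2)² + (y + 173.0)² = 251.31²; (x + 186.8)² + (y − 142.3)² = 319.64².
Subtracting the Site 0 equation from the Site 1 and Site 2 equations removes the quadratic terms:
312.4 x − 3.0 y = 35632.54
-8.8 x + 627.6 y = 21147.62
Solving the 2×2 system: x ≈ 114.4, y ≈ 35.3 km.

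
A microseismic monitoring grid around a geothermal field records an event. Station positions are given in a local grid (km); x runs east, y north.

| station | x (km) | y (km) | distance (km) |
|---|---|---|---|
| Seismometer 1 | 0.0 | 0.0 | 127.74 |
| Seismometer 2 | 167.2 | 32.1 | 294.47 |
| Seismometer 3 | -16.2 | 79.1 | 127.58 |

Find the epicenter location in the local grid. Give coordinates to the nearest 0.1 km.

(-126.8, 15.5)

Circle about each station: x² + y² = 127.74²; (x − 167.2)² + (y − 32.1)² = 294.47²; (x + 16.2)² + (y − 79.1)² = 127.58².
Subtracting the Seismometer 1 equation from the Seismometer 2 and Seismometer 3 equations removes the quadratic terms:
334.4 x + 64.2 y = -41408.82
-32.4 x + 158.2 y = 6560.10
Solving the 2×2 system: x ≈ -126.8, y ≈ 15.5 km.
Check against Seismometer 1 (with the unrounded x, y): √(x²+y²) = 127.75 ≈ 127.74 km. ✓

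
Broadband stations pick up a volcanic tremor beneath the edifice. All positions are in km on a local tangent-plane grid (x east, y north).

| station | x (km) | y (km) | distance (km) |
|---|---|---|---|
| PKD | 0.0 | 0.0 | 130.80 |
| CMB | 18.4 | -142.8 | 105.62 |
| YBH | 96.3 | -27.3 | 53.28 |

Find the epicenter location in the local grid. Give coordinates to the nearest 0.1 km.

Circle about each station: x² + y² = 130.80²; (x − 18.4)² + (y + 142.8)² = 105.62²; (x − 96.3)² + (y + 27.3)² = 53.28².
Subtracting the PKD equation from the CMB and YBH equations removes the quadratic terms:
36.8 x − 285.6 y = 26683.46
192.6 x − 54.6 y = 24288.86
Solving the 2×2 system: x ≈ 103.4, y ≈ -80.1 km.

103.4 km east, -80.1 km north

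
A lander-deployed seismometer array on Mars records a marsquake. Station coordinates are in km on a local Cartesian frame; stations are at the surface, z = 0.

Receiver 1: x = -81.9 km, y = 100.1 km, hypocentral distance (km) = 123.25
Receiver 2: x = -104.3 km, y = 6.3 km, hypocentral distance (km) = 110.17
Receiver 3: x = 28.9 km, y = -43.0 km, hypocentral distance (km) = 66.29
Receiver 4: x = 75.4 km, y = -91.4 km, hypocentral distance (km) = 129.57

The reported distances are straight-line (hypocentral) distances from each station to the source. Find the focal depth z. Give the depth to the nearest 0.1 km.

depth ≈ 22.4 km

Each station gives a sphere (x−x_i)² + (y−y_i)² + z² = d_i² (stations at z=0).
Subtracting the Receiver 1 sphere from Receiver 2 and Receiver 3: z² cancels, leaving linear equations in x and y:
-44.8 x − 187.6 y = -2756.31
221.6 x − 286.2 y = -3247.21
Solving: x ≈ 3.303, y ≈ 13.904 km (keep extra digits for the depth step; rounded: 3.3, 13.9).
Then from the Receiver 1 sphere: z² = 123.25² − (x + 81.9)² − (y − 100.1)² with x = 3.303, y = 13.904, so z ≈ 22.389 ≈ 22.4 km.
Check against Receiver 4 (with the unrounded solution): distance 129.57 ≈ 129.57 km. ✓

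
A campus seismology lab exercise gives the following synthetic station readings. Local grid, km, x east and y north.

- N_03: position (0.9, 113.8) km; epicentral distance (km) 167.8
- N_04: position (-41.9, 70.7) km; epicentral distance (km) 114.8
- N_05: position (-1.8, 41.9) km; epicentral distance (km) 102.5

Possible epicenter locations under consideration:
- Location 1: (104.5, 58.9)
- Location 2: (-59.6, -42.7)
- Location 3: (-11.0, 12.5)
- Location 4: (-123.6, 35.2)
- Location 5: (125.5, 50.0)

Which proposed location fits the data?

For each candidate, compare |candidate − station| to the reported distance:
Location 1: residuals N_03 50.6, N_04 32.1, N_05 5.2 → max 50.6 km
Location 2: residuals N_03 0.0, N_04 0.0, N_05 0.0 → max 0.0 km
Location 3: residuals N_03 65.8, N_04 48.9, N_05 71.7 → max 71.7 km
Location 4: residuals N_03 20.6, N_04 25.7, N_05 19.5 → max 25.7 km
Location 5: residuals N_03 27.8, N_04 53.9, N_05 25.1 → max 53.9 km
Only Location 2 has all residuals ≈ 0.

Location 2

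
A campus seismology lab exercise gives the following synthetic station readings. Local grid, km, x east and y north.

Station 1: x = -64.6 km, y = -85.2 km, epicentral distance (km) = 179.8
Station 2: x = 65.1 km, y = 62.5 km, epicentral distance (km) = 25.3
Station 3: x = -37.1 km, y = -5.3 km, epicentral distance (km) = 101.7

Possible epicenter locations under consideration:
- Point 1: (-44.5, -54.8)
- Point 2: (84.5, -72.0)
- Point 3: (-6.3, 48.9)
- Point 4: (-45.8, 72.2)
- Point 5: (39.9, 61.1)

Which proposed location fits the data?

Point 5

For each candidate, compare |candidate − station| to the reported distance:
Point 1: residuals Station 1 143.4, Station 2 135.2, Station 3 51.6 → max 143.4 km
Point 2: residuals Station 1 30.1, Station 2 110.6, Station 3 37.0 → max 110.6 km
Point 3: residuals Station 1 33.6, Station 2 47.4, Station 3 39.4 → max 47.4 km
Point 4: residuals Station 1 21.3, Station 2 86.0, Station 3 23.7 → max 86.0 km
Point 5: residuals Station 1 0.0, Station 2 0.1, Station 3 0.0 → max 0.1 km
Only Point 5 has all residuals ≈ 0.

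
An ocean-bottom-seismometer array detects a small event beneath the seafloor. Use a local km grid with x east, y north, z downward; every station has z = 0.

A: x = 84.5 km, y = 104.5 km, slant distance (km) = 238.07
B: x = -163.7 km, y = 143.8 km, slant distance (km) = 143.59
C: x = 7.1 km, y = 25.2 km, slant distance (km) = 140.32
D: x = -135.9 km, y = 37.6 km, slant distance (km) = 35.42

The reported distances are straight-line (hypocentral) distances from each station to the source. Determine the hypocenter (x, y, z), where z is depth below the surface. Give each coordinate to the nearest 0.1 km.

Each station gives a sphere (x−x_i)² + (y−y_i)² + z² = d_i² (stations at z=0).
Subtracting the A sphere from B and C: z² cancels, leaving linear equations in x and y:
-496.4 x + 78.6 y = 65474.87
-154.8 x − 158.6 y = 19612.57
Solving: x ≈ -131.203, y ≈ 4.399 km (keep extra digits for the depth step; rounded: -131.2, 4.4).
Then from the A sphere: z² = 238.07² − (x − 84.5)² − (y − 104.5)² with x = -131.203, y = 4.399, so z ≈ 11.372 ≈ 11.4 km.

x ≈ -131.2 km, y ≈ 4.4 km, depth ≈ 11.4 km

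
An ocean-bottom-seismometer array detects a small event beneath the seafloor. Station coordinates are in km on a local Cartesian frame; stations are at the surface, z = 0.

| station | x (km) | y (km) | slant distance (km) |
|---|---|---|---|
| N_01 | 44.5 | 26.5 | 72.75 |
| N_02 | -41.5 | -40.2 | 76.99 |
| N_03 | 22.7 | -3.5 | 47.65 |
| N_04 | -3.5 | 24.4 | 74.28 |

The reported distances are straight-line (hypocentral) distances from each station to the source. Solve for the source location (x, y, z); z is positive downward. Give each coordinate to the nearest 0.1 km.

Each station gives a sphere (x−x_i)² + (y−y_i)² + z² = d_i² (stations at z=0).
Subtracting the N_01 sphere from N_02 and N_03: z² cancels, leaving linear equations in x and y:
-172.0 x − 133.4 y = 20.89
-43.6 x − 60.0 y = 867.08
Solving: x ≈ 25.404, y ≈ -32.912 km (keep extra digits for the depth step; rounded: 25.4, -32.9).
Then from the N_01 sphere: z² = 72.75² − (x − 44.5)² − (y − 26.5)² with x = 25.404, y = -32.912, so z ≈ 37.391 ≈ 37.4 km.
Check against N_04 (with the unrounded solution): distance 74.28 ≈ 74.28 km. ✓

(25.4, -32.9, 37.4)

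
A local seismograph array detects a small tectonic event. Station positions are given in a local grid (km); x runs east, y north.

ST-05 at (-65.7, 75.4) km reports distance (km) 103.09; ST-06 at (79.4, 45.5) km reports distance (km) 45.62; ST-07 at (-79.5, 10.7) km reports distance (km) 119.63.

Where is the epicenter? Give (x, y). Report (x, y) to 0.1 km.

33.9 km east, 48.8 km north

Circle about each station: (x + 65.7)² + (y − 75.4)² = 103.09²; (x − 79.4)² + (y − 45.5)² = 45.62²; (x + 79.5)² + (y − 10.7)² = 119.63².
Subtracting pairs of circle equations eliminates x²+y² and gives linear equations (the radical axes):
290.2 x − 59.8 y = 6919.32
-27.6 x − 129.4 y = -7250.70
Solving the 2×2 system: x ≈ 33.9, y ≈ 48.8 km.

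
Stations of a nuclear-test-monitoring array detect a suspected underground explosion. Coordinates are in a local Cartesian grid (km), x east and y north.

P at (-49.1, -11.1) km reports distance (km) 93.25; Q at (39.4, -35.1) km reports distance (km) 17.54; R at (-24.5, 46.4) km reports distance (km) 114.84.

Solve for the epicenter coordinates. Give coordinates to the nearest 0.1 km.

Circle about each station: (x + 49.1)² + (y + 11.1)² = 93.25²; (x − 39.4)² + (y + 35.1)² = 17.54²; (x + 24.5)² + (y − 46.4)² = 114.84².
Subtracting pairs of circle equations eliminates x²+y² and gives linear equations (the radical axes):
177.0 x − 48.0 y = 8638.26
49.2 x + 115.0 y = -4273.47
Solving the 2×2 system: x ≈ 34.7, y ≈ -52.0 km.

(34.7, -52.0)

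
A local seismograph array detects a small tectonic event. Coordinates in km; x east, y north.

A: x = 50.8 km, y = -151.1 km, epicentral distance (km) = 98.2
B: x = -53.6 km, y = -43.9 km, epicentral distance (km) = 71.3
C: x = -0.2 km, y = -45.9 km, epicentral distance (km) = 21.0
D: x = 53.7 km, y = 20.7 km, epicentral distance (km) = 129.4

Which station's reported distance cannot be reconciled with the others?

Solve using three stations at a time. Using A, B, C (subtract circle equations pairwise → linear system) gives (x, y) ≈ (16.0, -59.3).
Distances from that point to each station vs reported:
  A: calculated 98.2 vs reported 98.2 → residual 0.0 km
  B: calculated 71.3 vs reported 71.3 → residual 0.0 km
  C: calculated 21.0 vs reported 21.0 → residual 0.0 km
  D: calculated 88.4 vs reported 129.4 → residual 41.0 km
A, B, C are mutually consistent (residuals ≈ 0); D is off by 41.0 km.

D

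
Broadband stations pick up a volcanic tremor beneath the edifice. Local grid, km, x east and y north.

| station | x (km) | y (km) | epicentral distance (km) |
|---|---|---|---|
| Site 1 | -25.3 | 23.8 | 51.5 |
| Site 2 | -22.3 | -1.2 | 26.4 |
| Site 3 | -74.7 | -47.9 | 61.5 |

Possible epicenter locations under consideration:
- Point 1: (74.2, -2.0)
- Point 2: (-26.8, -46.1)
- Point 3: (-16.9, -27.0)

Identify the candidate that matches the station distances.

Point 3

For each candidate, compare |candidate − station| to the reported distance:
Point 1: residuals Site 1 51.3, Site 2 70.1, Site 3 94.3 → max 94.3 km
Point 2: residuals Site 1 18.4, Site 2 18.7, Site 3 13.6 → max 18.7 km
Point 3: residuals Site 1 0.0, Site 2 0.0, Site 3 0.0 → max 0.0 km
Only Point 3 has all residuals ≈ 0.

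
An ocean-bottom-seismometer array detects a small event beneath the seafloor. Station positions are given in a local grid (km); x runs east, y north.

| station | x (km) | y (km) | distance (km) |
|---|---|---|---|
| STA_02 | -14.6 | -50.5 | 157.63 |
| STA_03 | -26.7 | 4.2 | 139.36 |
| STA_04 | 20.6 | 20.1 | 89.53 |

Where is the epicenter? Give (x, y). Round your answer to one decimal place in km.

Circle about each station: (x + 14.6)² + (y + 50.5)² = 157.63²; (x + 26.7)² + (y − 4.2)² = 139.36²; (x − 20.6)² + (y − 20.1)² = 89.53².
Subtracting the STA_02 equation from the STA_03 and STA_04 equations removes the quadratic terms:
-24.2 x + 109.4 y = 3393.13
70.4 x + 141.2 y = 14896.56
Solving the 2×2 system: x ≈ 103.5, y ≈ 53.9 km.
Check against STA_02 (with the unrounded x, y): √((x + 14.6)²+(y + 50.5)²) = 157.62 ≈ 157.63 km. ✓

(103.5, 53.9)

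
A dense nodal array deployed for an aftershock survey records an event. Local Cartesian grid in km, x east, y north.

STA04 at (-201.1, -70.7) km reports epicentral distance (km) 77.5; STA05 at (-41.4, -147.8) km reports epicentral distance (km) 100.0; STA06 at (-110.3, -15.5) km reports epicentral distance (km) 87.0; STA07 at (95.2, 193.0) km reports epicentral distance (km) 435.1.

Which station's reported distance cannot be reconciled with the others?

STA07

Solve using three stations at a time. Using STA04, STA05, STA06 (subtract circle equations pairwise → linear system) gives (x, y) ≈ (-129.5, -100.4).
Distances from that point to each station vs reported:
  STA04: calculated 77.5 vs reported 77.5 → residual 0.0 km
  STA05: calculated 100.0 vs reported 100.0 → residual 0.0 km
  STA06: calculated 87.0 vs reported 87.0 → residual 0.0 km
  STA07: calculated 369.5 vs reported 435.1 → residual 65.6 km
STA04, STA05, STA06 are mutually consistent (residuals ≈ 0); STA07 is off by 65.6 km.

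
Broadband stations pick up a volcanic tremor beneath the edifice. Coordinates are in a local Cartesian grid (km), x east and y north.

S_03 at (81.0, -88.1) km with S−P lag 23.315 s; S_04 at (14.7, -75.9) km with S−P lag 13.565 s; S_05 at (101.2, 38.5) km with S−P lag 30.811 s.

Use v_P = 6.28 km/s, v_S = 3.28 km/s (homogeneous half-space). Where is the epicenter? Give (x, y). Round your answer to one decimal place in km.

(-78.4, -73.3)

Distance from S−P lag: d = Δt · v_P v_S / (v_P − v_S) = Δt · (6.28·3.28)/(6.28−3.28) ≈ 6.8661·Δt.
So d_S_03 = 160.08, d_S_04 = 93.14, d_S_05 = 211.55 km.
Circle about each station: (x − 81.0)² + (y + 88.1)² = 160.08²; (x − 14.7)² + (y + 75.9)² = 93.14²; (x − 101.2)² + (y − 38.5)² = 211.55².
Subtracting pairs of circle equations eliminates x²+y² and gives linear equations (the radical axes):
-132.6 x + 24.4 y = 8604.84
40.4 x + 253.2 y = -21726.72
Solving the 2×2 system: x ≈ -78.4, y ≈ -73.3 km.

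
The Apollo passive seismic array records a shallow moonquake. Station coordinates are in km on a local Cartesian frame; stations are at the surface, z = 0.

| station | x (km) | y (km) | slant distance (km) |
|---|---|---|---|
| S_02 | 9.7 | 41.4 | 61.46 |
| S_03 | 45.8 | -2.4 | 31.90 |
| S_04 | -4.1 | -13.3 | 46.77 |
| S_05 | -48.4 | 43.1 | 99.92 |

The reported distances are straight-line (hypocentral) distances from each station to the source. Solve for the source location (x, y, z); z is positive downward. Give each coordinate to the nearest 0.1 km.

Each station gives a sphere (x−x_i)² + (y−y_i)² + z² = d_i² (stations at z=0).
Subtracting the S_02 sphere from S_03 and S_04: z² cancels, leaving linear equations in x and y:
72.2 x − 87.6 y = 3055.07
-27.6 x − 109.4 y = -24.45
Solving: x ≈ 32.605, y ≈ -8.002 km (keep extra digits for the depth step; rounded: 32.6, -8.0).
Then from the S_02 sphere: z² = 61.46² − (x − 9.7)² − (y − 41.4)² with x = 32.605, y = -8.002, so z ≈ 28.498 ≈ 28.5 km.

(32.6, -8.0, 28.5)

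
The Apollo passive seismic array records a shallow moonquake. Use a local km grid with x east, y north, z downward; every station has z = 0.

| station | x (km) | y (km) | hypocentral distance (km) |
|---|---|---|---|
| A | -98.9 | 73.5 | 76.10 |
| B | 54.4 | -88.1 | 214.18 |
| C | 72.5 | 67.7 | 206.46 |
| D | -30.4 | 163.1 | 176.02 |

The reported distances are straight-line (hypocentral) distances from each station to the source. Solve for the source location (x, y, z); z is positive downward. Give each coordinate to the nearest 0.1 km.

Each station gives a sphere (x−x_i)² + (y−y_i)² + z² = d_i² (stations at z=0).
Subtracting the A sphere from B and C: z² cancels, leaving linear equations in x and y:
306.6 x − 323.2 y = -44544.35
342.8 x − 11.6 y = -42178.44
Solving: x ≈ -122.303, y ≈ 21.801 km (keep extra digits for the depth step; rounded: -122.3, 21.8).
Then from the A sphere: z² = 76.10² − (x + 98.9)² − (y − 73.5)² with x = -122.303, y = 21.801, so z ≈ 50.702 ≈ 50.7 km.
Check against D (with the unrounded solution): distance 176.02 ≈ 176.02 km. ✓

x ≈ -122.3 km, y ≈ 21.8 km, depth ≈ 50.7 km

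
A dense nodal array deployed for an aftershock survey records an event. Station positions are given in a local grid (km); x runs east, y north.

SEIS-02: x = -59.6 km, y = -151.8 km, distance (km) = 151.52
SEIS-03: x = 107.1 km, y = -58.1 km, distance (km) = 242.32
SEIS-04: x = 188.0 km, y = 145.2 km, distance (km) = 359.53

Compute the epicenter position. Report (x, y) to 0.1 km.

Circle about each station: (x + 59.6)² + (y + 151.8)² = 151.52²; (x − 107.1)² + (y + 58.1)² = 242.32²; (x − 188.0)² + (y − 145.2)² = 359.53².
Subtracting the SEIS-02 equation from the SEIS-03 and SEIS-04 equations removes the quadratic terms:
333.4 x + 187.4 y = -47510.05
495.2 x + 594.0 y = -76471.87
Solving the 2×2 system: x ≈ -132.0, y ≈ -18.7 km.

x ≈ -132.0 km, y ≈ -18.7 km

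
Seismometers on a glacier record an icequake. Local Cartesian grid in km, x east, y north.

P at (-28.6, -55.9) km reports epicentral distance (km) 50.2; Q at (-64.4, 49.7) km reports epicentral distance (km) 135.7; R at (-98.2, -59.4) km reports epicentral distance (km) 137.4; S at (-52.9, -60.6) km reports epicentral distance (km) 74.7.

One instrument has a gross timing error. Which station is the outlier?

Solve using three stations at a time. Using P, Q, S (subtract circle equations pairwise → linear system) gives (x, y) ≈ (21.6, -55.3).
Distances from that point to each station vs reported:
  P: calculated 50.2 vs reported 50.2 → residual 0.0 km
  Q: calculated 135.7 vs reported 135.7 → residual 0.0 km
  R: calculated 119.9 vs reported 137.4 → residual 17.5 km
  S: calculated 74.7 vs reported 74.7 → residual 0.0 km
P, Q, S are mutually consistent (residuals ≈ 0); R is off by 17.5 km.

R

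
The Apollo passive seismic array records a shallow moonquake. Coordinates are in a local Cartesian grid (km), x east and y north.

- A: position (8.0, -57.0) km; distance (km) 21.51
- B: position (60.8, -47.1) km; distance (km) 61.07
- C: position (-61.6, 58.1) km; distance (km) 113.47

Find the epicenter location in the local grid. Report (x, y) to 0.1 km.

0.6 km east, -36.8 km north

Circle about each station: (x − 8.0)² + (y + 57.0)² = 21.51²; (x − 60.8)² + (y + 47.1)² = 61.07²; (x + 61.6)² + (y − 58.1)² = 113.47².
Subtracting pairs of circle equations eliminates x²+y² and gives linear equations (the radical axes):
105.6 x + 19.8 y = -664.81
-139.2 x + 230.2 y = -8555.59
Solving the 2×2 system: x ≈ 0.6, y ≈ -36.8 km.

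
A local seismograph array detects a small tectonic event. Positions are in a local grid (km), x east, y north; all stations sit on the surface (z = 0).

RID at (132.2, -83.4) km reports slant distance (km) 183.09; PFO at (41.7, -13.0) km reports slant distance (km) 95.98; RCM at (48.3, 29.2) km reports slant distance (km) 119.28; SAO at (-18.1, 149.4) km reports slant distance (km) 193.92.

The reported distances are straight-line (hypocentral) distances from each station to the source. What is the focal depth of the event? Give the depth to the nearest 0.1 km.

depth ≈ 44.6 km

Each station gives a sphere (x−x_i)² + (y−y_i)² + z² = d_i² (stations at z=0).
Subtracting the RID sphere from PFO and RCM: z² cancels, leaving linear equations in x and y:
-181.0 x + 140.8 y = 1785.28
-167.8 x + 225.2 y = -1952.64
Solving: x ≈ -39.508, y ≈ -38.109 km (keep extra digits for the depth step; rounded: -39.5, -38.1).
Then from the RID sphere: z² = 183.09² − (x − 132.2)² − (y + 83.4)² with x = -39.508, y = -38.109, so z ≈ 44.576 ≈ 44.6 km.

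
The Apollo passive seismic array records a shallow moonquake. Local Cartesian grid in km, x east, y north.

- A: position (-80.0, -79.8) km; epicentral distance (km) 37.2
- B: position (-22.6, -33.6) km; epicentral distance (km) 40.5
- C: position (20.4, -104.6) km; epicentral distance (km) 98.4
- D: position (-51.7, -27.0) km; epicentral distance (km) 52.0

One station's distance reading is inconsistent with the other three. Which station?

D

Solve using three stations at a time. Using A, B, C (subtract circle equations pairwise → linear system) gives (x, y) ≈ (-60.3, -48.3).
Distances from that point to each station vs reported:
  A: calculated 37.2 vs reported 37.2 → residual 0.0 km
  B: calculated 40.5 vs reported 40.5 → residual 0.0 km
  C: calculated 98.4 vs reported 98.4 → residual 0.0 km
  D: calculated 23.0 vs reported 52.0 → residual 29.0 km
A, B, C are mutually consistent (residuals ≈ 0); D is off by 29.0 km.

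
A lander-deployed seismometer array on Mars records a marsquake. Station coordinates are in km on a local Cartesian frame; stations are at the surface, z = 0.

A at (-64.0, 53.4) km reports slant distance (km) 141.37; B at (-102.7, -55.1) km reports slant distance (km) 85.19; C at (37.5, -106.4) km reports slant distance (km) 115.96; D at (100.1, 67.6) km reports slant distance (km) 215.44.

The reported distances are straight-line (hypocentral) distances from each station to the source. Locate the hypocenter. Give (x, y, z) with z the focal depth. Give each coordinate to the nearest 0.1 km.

Each station gives a sphere (x−x_i)² + (y−y_i)² + z² = d_i² (stations at z=0).
Subtracting the A sphere from B and C: z² cancels, leaving linear equations in x and y:
-77.4 x − 217.0 y = 19363.88
203.0 x − 319.6 y = 12318.41
Solving: x ≈ -51.108, y ≈ -71.005 km (keep extra digits for the depth step; rounded: -51.1, -71.0).
Then from the A sphere: z² = 141.37² − (x + 64.0)² − (y − 53.4)² with x = -51.108, y = -71.005, so z ≈ 65.899 ≈ 65.9 km.
Check against D (with the unrounded solution): distance 215.45 ≈ 215.44 km. ✓

x ≈ -51.1 km, y ≈ -71.0 km, depth ≈ 65.9 km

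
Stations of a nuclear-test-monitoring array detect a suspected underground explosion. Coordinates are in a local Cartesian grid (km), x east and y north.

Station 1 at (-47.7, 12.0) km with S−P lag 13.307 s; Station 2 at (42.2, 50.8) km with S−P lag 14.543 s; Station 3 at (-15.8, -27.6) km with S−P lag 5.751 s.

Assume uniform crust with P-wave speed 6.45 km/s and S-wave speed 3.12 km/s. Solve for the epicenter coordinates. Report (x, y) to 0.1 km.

x ≈ 18.4 km, y ≈ -33.8 km

Distance from S−P lag: d = Δt · v_P v_S / (v_P − v_S) = Δt · (6.45·3.12)/(6.45−3.12) ≈ 6.0432·Δt.
So d_Station 1 = 80.42, d_Station 2 = 87.89, d_Station 3 = 34.75 km.
Circle about each station: (x + 47.7)² + (y − 12.0)² = 80.42²; (x − 42.2)² + (y − 50.8)² = 87.89²; (x + 15.8)² + (y + 27.6)² = 34.75².
Subtracting pairs of circle equations eliminates x²+y² and gives linear equations (the radical axes):
179.8 x + 77.6 y = 684.91
63.8 x − 79.2 y = 3851.92
Solving the 2×2 system: x ≈ 18.4, y ≈ -33.8 km.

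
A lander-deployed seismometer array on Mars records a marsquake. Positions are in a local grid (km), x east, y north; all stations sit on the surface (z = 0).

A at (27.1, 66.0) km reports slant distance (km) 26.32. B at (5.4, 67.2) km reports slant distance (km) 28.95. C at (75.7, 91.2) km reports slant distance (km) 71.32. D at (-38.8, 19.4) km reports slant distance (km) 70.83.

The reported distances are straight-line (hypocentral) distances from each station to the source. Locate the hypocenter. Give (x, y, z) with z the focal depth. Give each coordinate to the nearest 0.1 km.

Each station gives a sphere (x−x_i)² + (y−y_i)² + z² = d_i² (stations at z=0).
Subtracting the A sphere from B and C: z² cancels, leaving linear equations in x and y:
-43.4 x + 2.4 y = -690.77
97.2 x + 50.4 y = 4563.72
Solving: x ≈ 18.907, y ≈ 54.086 km (keep extra digits for the depth step; rounded: 18.9, 54.1).
Then from the A sphere: z² = 26.32² − (x − 27.1)² − (y − 66.0)² with x = 18.907, y = 54.086, so z ≈ 21.993 ≈ 22.0 km.

(18.9, 54.1, 22.0)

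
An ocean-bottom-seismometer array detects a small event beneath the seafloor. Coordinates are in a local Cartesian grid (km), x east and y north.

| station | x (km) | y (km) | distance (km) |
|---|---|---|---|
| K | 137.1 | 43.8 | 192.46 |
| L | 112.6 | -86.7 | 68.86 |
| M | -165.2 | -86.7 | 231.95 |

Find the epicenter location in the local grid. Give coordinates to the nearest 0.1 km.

x ≈ 62.0 km, y ≈ -133.4 km

Circle about each station: (x − 137.1)² + (y − 43.8)² = 192.46²; (x − 112.6)² + (y + 86.7)² = 68.86²; (x + 165.2)² + (y + 86.7)² = 231.95².
Subtracting pairs of circle equations eliminates x²+y² and gives linear equations (the radical axes):
-49.0 x − 261.0 y = 31779.95
-604.6 x − 261.0 y = -2666.87
Solving the 2×2 system: x ≈ 62.0, y ≈ -133.4 km.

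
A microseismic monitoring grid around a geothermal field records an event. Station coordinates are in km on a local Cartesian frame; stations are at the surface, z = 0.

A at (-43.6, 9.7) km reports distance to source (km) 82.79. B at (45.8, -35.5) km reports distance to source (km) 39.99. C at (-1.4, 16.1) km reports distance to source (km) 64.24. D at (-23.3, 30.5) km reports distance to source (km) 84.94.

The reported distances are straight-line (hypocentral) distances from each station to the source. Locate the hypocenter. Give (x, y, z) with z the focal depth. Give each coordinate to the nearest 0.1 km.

(17.6, -38.4, 28.2)

Each station gives a sphere (x−x_i)² + (y−y_i)² + z² = d_i² (stations at z=0).
Subtracting the A sphere from B and C: z² cancels, leaving linear equations in x and y:
178.8 x − 90.4 y = 6617.82
84.4 x + 12.8 y = 993.53
Solving: x ≈ 17.596, y ≈ -38.404 km (keep extra digits for the depth step; rounded: 17.6, -38.4).
Then from the A sphere: z² = 82.79² − (x + 43.6)² − (y − 9.7)² with x = 17.596, y = -38.404, so z ≈ 28.200 ≈ 28.2 km.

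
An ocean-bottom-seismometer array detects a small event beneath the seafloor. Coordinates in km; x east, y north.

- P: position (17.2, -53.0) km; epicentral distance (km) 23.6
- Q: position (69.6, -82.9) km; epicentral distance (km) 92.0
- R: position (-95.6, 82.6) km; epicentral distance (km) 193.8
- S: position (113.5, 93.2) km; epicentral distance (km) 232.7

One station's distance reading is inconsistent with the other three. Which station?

Solve using three stations at a time. Using Q, R, S (subtract circle equations pairwise → linear system) gives (x, y) ≈ (-21.4, -96.4).
Distances from that point to each station vs reported:
  P: calculated 58.1 vs reported 23.6 → residual 34.5 km
  Q: calculated 92.0 vs reported 92.0 → residual 0.0 km
  R: calculated 193.8 vs reported 193.8 → residual 0.0 km
  S: calculated 232.7 vs reported 232.7 → residual 0.0 km
Q, R, S are mutually consistent (residuals ≈ 0); P is off by 34.5 km.

P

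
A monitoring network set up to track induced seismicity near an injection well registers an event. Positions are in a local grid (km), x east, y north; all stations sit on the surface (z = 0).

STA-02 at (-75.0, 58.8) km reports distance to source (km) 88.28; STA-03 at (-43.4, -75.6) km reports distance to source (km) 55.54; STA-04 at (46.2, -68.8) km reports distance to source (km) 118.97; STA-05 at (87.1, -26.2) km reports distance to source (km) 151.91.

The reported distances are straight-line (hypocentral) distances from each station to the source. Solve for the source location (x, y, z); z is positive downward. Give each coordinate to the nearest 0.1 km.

x ≈ -63.8 km, y ≈ -27.0 km, depth ≈ 17.5 km

Each station gives a sphere (x−x_i)² + (y−y_i)² + z² = d_i² (stations at z=0).
Subtracting the STA-02 sphere from STA-03 and STA-04: z² cancels, leaving linear equations in x and y:
63.2 x − 268.8 y = 3225.15
242.4 x − 255.2 y = -8575.06
Solving: x ≈ -63.800, y ≈ -26.999 km (keep extra digits for the depth step; rounded: -63.8, -27.0).
Then from the STA-02 sphere: z² = 88.28² − (x + 75.0)² − (y − 58.8)² with x = -63.800, y = -26.999, so z ≈ 17.506 ≈ 17.5 km.
Check against STA-05 (with the unrounded solution): distance 151.91 ≈ 151.91 km. ✓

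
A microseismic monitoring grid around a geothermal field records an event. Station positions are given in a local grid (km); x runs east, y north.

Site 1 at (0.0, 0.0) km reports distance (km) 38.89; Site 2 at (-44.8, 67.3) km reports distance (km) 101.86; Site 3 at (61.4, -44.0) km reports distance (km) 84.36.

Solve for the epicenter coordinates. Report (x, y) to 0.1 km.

(-22.1, -32.0)

Circle about each station: x² + y² = 38.89²; (x + 44.8)² + (y − 67.3)² = 101.86²; (x − 61.4)² + (y + 44.0)² = 84.36².
Subtracting pairs of circle equations eliminates x²+y² and gives linear equations (the radical axes):
-89.6 x + 134.6 y = -2326.70
122.8 x − 88.0 y = 101.78
Solving the 2×2 system: x ≈ -22.1, y ≈ -32.0 km.
Check against Site 1 (with the unrounded x, y): √(x²+y²) = 38.89 ≈ 38.89 km. ✓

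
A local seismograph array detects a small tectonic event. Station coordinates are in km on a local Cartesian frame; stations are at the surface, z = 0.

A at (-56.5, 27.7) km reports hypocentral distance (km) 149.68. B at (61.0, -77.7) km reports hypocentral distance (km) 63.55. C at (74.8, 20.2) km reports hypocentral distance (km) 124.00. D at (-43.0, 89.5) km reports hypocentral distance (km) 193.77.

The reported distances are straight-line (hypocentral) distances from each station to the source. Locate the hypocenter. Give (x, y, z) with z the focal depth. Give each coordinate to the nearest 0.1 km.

Each station gives a sphere (x−x_i)² + (y−y_i)² + z² = d_i² (stations at z=0).
Subtracting the A sphere from B and C: z² cancels, leaving linear equations in x and y:
235.0 x − 210.8 y = 24164.25
262.6 x − 15.0 y = 9071.64
Solving: x ≈ 29.902, y ≈ -81.297 km (keep extra digits for the depth step; rounded: 29.9, -81.3).
Then from the A sphere: z² = 149.68² − (x + 56.5)² − (y − 27.7)² with x = 29.902, y = -81.297, so z ≈ 55.303 ≈ 55.3 km.
Check against D (with the unrounded solution): distance 193.76 ≈ 193.77 km. ✓

x ≈ 29.9 km, y ≈ -81.3 km, depth ≈ 55.3 km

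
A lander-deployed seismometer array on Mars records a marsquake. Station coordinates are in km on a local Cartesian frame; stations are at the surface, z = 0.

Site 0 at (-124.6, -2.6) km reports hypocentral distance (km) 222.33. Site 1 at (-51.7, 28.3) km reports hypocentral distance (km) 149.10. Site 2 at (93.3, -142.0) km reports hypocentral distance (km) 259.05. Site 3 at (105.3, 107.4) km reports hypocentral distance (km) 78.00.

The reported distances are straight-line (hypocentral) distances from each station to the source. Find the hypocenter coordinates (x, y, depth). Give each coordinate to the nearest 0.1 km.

x ≈ 58.5 km, y ≈ 107.0 km, depth ≈ 62.4 km

Each station gives a sphere (x−x_i)² + (y−y_i)² + z² = d_i² (stations at z=0).
Subtracting the Site 0 sphere from Site 1 and Site 2: z² cancels, leaving linear equations in x and y:
145.8 x + 61.8 y = 15141.68
435.8 x − 278.8 y = -4339.30
Solving: x ≈ 58.497, y ≈ 107.003 km (keep extra digits for the depth step; rounded: 58.5, 107.0).
Then from the Site 0 sphere: z² = 222.33² − (x + 124.6)² − (y + 2.6)² with x = 58.497, y = 107.003, so z ≈ 62.396 ≈ 62.4 km.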